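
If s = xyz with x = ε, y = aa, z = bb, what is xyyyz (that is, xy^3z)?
aaaaaabb

Given x = '', y = 'aa', z = 'bb' and i = 3:

xy^3z = x + y·y·...·y (3 times) + z
       = '' + 'aa'^3 + 'bb'
       = '' + 'aaaaaa' + 'bb'
       = 'aaaaaabb'

The pumped string is 'aaaaaabb' with length 8.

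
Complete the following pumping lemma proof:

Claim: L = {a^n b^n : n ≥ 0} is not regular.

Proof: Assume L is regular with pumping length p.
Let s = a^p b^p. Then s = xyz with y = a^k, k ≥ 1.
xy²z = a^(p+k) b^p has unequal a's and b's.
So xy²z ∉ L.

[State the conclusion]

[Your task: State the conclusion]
This contradicts the pumping lemma for regular languages,
which guarantees xy^i z ∈ L for all i ≥ 0.

Since our assumption that L is regular leads to a contradiction,
we conclude that L = {a^n b^n : n ≥ 0} is NOT regular. ∎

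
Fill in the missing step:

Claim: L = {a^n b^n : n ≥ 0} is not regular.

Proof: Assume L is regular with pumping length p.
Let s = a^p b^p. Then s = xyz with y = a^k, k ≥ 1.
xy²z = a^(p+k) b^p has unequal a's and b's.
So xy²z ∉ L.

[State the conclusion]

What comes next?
This contradicts the pumping lemma for regular languages,
which guarantees xy^i z ∈ L for all i ≥ 0.

Since our assumption that L is regular leads to a contradiction,
we conclude that L = {a^n b^n : n ≥ 0} is NOT regular. ∎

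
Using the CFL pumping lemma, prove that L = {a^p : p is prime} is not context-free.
Assume for contradiction that L is context-free, and let p ≥ 1 be the pumping length given by the pumping lemma for CFLs.
Choose a prime q with q ≥ p and let s = a^q. Then s ∈ L and |s| = q ≥ p.
By the CFL pumping lemma, s = uvxyz for some u, v, x, y, z with |vxy| ≤ p, |vy| ≥ 1, and uv^i xy^i z ∈ L for every i ≥ 0.
All symbols are a's, so only lengths matter: let k = |vy|, with 1 ≤ k ≤ p. Then |uv^i xy^i z| = q + (i − 1)k.

Take i = q + 1: the length is q + qk = q(k + 1).
Both factors satisfy q ≥ 2 and k + 1 ≥ 2, so q(k + 1) is composite and uv^(q+1) xy^(q+1) z ∉ L.

This contradicts the CFL pumping lemma, which requires uv^i xy^i z ∈ L for all i ≥ 0.
Hence L = {a^p : p is prime} is not context-free. ∎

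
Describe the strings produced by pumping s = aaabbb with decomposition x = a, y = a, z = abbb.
{xy^i z : i ≥ 0} = {a^(2+i) b^3 : i ≥ 0} = {aabbb, aaabbb, aaaabbb, ...}

With x = a, y = a, z = abbb: Starting with aaabbb and pumping the second 'a', we get strings with 2+i a's followed by 3 b's for i = 0, 1, 2, ...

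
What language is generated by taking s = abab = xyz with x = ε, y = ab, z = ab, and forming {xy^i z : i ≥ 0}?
{xy^i z : i ≥ 0} = {(ab)^(i+1) : i ≥ 0} = {ab, abab, ababab, ...}

With x = ε, y = ab, z = ab: Pumping 'ab' gives strings of alternating a's and b's.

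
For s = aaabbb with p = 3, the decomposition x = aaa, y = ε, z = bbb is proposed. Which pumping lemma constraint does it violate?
Violated: |y| > 0

The decomposition x = aaa, y = ε, z = bbb for s = aaabbb with p = 3
violates the constraint: |y| > 0

|y| = 0, but the pumping lemma requires |y| > 0 (y must be non-empty).

Pumping lemma constraints:
1. xyz = s (decomposition is valid)
2. |xy| ≤ p
3. |y| > 0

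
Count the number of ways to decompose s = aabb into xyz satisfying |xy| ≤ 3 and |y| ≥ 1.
6

For s = 'aabb' with pumping length p = 3:

Constraints: |xy| ≤ 3, |y| > 0

Valid decompositions (|xy| ≤ p, |y| ≥ 1):
  • x='', y='a', z='abb'
  • x='a', y='a', z='bb'
  • x='', y='aa', z='bb'
  • x='aa', y='b', z='b'
  • x='a', y='ab', z='b'
  • x='', y='aab', z='b'

Total count: 6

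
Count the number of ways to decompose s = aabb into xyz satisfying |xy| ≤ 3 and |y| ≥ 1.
6

For s = 'aabb' with pumping length p = 3:

Constraints: |xy| ≤ 3, |y| > 0

Valid decompositions (|xy| ≤ p, |y| ≥ 1):
  • x='', y='a', z='abb'
  • x='a', y='a', z='bb'
  • x='', y='aa', z='bb'
  • x='aa', y='b', z='b'
  • x='a', y='ab', z='b'
  • x='', y='aab', z='b'

Total count: 6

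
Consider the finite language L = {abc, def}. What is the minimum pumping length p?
p = 4

For a finite language L, the pumping lemma holds vacuously if p > max|s| for s ∈ L.

The longest string in L = {abc, def} has length 3.
If p = 4, then no string s ∈ L has |s| ≥ p, so the condition is vacuously true.

The minimum pumping length is p = 4.

Why no smaller p works: for any p ≤ 3, the longest string s ∈ L has |s| = 3 ≥ p, so it would
have to be pumpable; but pumping up (i = 2, 3, ...) produces ever longer strings, which cannot all lie in the
finite language L. So the pumping property fails for every p ≤ 3.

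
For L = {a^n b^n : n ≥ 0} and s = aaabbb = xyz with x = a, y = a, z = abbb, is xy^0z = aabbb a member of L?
No

xy⁰z = a · ε · abbb = aabbb.
aabbb has 2 a's and 3 b's; 2 ≠ 3, so it is not in L.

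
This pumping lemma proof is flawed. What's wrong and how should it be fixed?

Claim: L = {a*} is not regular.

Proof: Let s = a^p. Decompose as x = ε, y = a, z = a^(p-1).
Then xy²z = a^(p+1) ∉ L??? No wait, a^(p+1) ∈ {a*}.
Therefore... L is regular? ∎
Error: The proof attempts to show a*  is not regular, but a* IS regular!

Correction: a* is a regular language (recognized by a simple DFA with one accepting state and self-loop on 'a'). The pumping lemma can only prove non-regularity, not regularity. For regular languages, pumping always works.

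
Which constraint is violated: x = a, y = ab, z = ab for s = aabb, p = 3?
Violated: xyz = s

The decomposition x = a, y = ab, z = ab for s = aabb with p = 3
violates the constraint: xyz = s

xyz = 'a' + 'ab' + 'ab' = 'aabab' ≠ 'aabb' = s. The decomposition doesn't reconstruct s.

Pumping lemma constraints:
1. xyz = s (decomposition is valid)
2. |xy| ≤ p
3. |y| > 0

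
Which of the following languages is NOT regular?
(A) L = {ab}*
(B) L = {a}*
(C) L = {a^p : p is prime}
(C) {a^p : p is prime}

(C) L = {a^p : p is prime} is NOT regular.

The pumping lemma can be used to prove this:
After pumping, the length becomes composite

The other languages are regular because they can be recognized by finite automata.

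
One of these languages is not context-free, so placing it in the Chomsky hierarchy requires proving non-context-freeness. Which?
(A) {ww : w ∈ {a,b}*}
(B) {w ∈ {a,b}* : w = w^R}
(A) {ww : w ∈ {a,b}*}

(A) {ww : w ∈ {a,b}*} requires the CFL pumping lemma.

- {w ∈ {a,b}* : w = w^R} is context-free (but not regular)
  • Can be shown non-regular with the regular pumping lemma
  • After pumping, the string is no longer symmetric

- {ww : w ∈ {a,b}*} is NOT context-free
  • Requires the CFL pumping lemma to prove
  • Cannot verify equality of two arbitrary substrings

The CFL pumping lemma is "stronger" in that it can prove non-membership
in the larger class of context-free languages.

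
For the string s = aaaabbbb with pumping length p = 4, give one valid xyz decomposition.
x = 'a', y = 'a', z = 'aabbbb'

For s = aaaabbbb and p = 4, one valid decomposition is:
- x = 'a' (length 1)
- y = 'a' (length 1)
- z = 'aabbbb' (length 6)

Verification:
- xyz = 'a' + 'a' + 'aabbbb' = aaaabbbb ✓
- |xy| = 2 ≤ 4 ✓
- |y| = 1 > 0 ✓

All pumping lemma constraints are satisfied.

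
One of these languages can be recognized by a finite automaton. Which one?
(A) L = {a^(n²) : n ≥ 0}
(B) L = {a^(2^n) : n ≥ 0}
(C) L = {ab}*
(C) {ab}*

(C) L = {ab}* is regular.

This can be recognized by a finite automaton (DFA/NFA).
Regular expressions like {ab}* define regular languages.

The other choices are not regular:
- {a^(n²) : n ≥ 0}: After pumping, length is no longer a perfect square
- {a^(2^n) : n ≥ 0}: After pumping, length is no longer a power of 2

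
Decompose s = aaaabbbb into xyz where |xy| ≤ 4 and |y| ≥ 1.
x = 'aaa', y = 'a', z = 'bbbb'

For s = aaaabbbb and p = 4, one valid decomposition is:
- x = 'aaa' (length 3)
- y = 'a' (length 1)
- z = 'bbbb' (length 4)

Verification:
- xyz = 'aaa' + 'a' + 'bbbb' = aaaabbbb ✓
- |xy| = 4 ≤ 4 ✓
- |y| = 1 > 0 ✓

All pumping lemma constraints are satisfied.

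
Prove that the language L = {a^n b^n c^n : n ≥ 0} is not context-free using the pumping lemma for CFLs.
Assume for contradiction that L is context-free, and let p ≥ 1 be the pumping length given by the pumping lemma for CFLs.
Choose s = a^p b^p c^p. Then s ∈ L and |s| = 3p ≥ p.
By the CFL pumping lemma, s = uvxyz for some u, v, x, y, z with |vxy| ≤ p, |vy| ≥ 1, and uv^i xy^i z ∈ L for every i ≥ 0.

Because |vxy| ≤ p, the window vxy cannot contain both an a and a c: any substring of s containing both must include the entire block b^p plus at least one a and one c, so it has length ≥ p + 2 > p.
Hence at least one of the letters a, c does not occur in vy at all.

Take i = 0: the string uxz is obtained from s by deleting |vy| ≥ 1 symbols, so |uxz| = 3p − |vy| < 3p.
But the letter (a or c) that does not occur in vy still occurs exactly p times in uxz. Every string of L with exactly p copies of some letter is a^p b^p c^p, of length 3p. Since |uxz| < 3p, uxz ∉ L.

This contradicts the CFL pumping lemma, which requires uv^i xy^i z ∈ L for all i ≥ 0.
Hence L = {a^n b^n c^n : n ≥ 0} is not context-free. ∎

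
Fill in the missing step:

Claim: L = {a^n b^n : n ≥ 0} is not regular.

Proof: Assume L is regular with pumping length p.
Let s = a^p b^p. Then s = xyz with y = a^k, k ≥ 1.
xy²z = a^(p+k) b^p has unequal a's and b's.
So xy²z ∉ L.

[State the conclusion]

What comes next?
This contradicts the pumping lemma for regular languages,
which guarantees xy^i z ∈ L for all i ≥ 0.

Since our assumption that L is regular leads to a contradiction,
we conclude that L = {a^n b^n : n ≥ 0} is NOT regular. ∎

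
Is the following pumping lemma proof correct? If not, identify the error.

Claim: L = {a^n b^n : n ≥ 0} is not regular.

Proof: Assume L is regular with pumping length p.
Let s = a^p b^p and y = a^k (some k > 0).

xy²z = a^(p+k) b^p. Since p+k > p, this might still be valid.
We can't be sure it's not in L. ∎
The proof is INCORRECT.

Error: The conclusion is wrong.
xy²z = a^(p+k) b^p is definitely NOT in L because the number of a's (p+k) ≠ number of b's (p).
The proof incorrectly doubts what is actually a valid contradiction.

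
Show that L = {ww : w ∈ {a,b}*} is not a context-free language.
Assume for contradiction that L is context-free, and let p ≥ 1 be the pumping length given by the pumping lemma for CFLs.
Choose s = a^p b^p a^p b^p. Then s ∈ L (take w = a^p b^p) and |s| = 4p ≥ p.
By the CFL pumping lemma, s = uvxyz for some u, v, x, y, z with |vxy| ≤ p, |vy| ≥ 1, and uv^i xy^i z ∈ L for every i ≥ 0.

Write s as four blocks A₁ B₁ A₂ B₂ with A₁ = A₂ = a^p and B₁ = B₂ = b^p. Since |vxy| ≤ p, the window vxy lies inside at most two adjacent blocks. Take i = 0 and let t = uxz, so |t| = 4p − |vy| with 1 ≤ |vy| ≤ p. If |t| is odd, t ∉ L immediately, so assume |vy| is even (hence |vy| ≥ 2) and |t|/2 = 2p − |vy|/2, which satisfies p ≤ |t|/2 ≤ 2p − 1.

Case 1 (vxy inside A₁B₁): t = a^(p−j) b^(p−l) a^p b^p with j + l = |vy|. The second half of t has length < 2p, so it is a suffix of the trailing a^p b^p and ends in b; the first half is a^(p−j) b^(p−l) a^((j+l)/2), which ends in a because (j+l)/2 ≥ 1. The halves differ, so t ∉ L.

Case 2 (vxy inside B₁A₂, straddling the middle): t = a^p b^(p−j) a^(p−l) b^p with j + l = |vy|. If t = ww, then w is a prefix of t of length ≥ p, so w begins with a^p; and w is a suffix of t of length ≥ p, so w ends with b^p. That forces |w| ≥ 2p, contradicting |w| = |t|/2 ≤ 2p − 1. So t ∉ L.

Case 3 (vxy inside A₂B₂): t = a^p b^p a^(p−j) b^(p−l) with j + l = |vy|. The first half of t is a prefix of a^p b^p, so it begins with a; the second half is b^((j+l)/2) a^(p−j) b^(p−l), which begins with b. The halves differ, so t ∉ L.

In every case uv⁰xy⁰z = uxz ∉ L.

This contradicts the CFL pumping lemma, which requires uv^i xy^i z ∈ L for all i ≥ 0.
Hence L = {ww : w ∈ {a,b}*} is not context-free. ∎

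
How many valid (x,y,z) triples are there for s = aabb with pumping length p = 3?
6

For s = 'aabb' with pumping length p = 3:

Constraints: |xy| ≤ 3, |y| > 0

Valid decompositions (|xy| ≤ p, |y| ≥ 1):
  • x='', y='a', z='abb'
  • x='a', y='a', z='bb'
  • x='', y='aa', z='bb'
  • x='aa', y='b', z='b'
  • x='a', y='ab', z='b'
  • x='', y='aab', z='b'

Total count: 6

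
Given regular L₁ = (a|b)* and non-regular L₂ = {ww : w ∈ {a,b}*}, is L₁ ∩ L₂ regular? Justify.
No — L₁ ∩ L₂ is not regular.

(a|b)* is all strings over {a,b}, so L₁ ∩ L₂ = {ww : w ∈ {a,b}*} = L₂ itself, which is not regular (pump s = a^p b a^p b).

Note that the bare facts "L₁ regular, L₂ non-regular" do not settle the question by themselves: the closure of regular languages under ∪, ∩, complement and difference applies only when BOTH operands are regular. With a non-regular operand the result can come out regular or non-regular depending on the specific languages, so one has to work out L₁ ∩ L₂ for this particular pair, as above.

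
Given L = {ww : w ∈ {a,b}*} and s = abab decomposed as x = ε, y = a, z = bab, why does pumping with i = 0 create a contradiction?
xy⁰z = bab ∉ L

Pumping with i = 0 replaces y = a by y⁰ = ε:
- Original: s = xyz = abab; abab splits into halves ab · ab, which are equal, so it is in L (w = ab)
- Pumped: xy⁰z = ε · ε · bab = bab
- bab has odd length 3, so it cannot be written as ww and is not in L

The pumping lemma would require xy⁰z ∈ L, so this decomposition yields a contradiction.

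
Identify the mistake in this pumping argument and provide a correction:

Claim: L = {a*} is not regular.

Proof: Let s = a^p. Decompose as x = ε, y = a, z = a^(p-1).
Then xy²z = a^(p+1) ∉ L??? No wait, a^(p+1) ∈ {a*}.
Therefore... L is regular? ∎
Error: The proof attempts to show a*  is not regular, but a* IS regular!

Correction: a* is a regular language (recognized by a simple DFA with one accepting state and self-loop on 'a'). The pumping lemma can only prove non-regularity, not regularity. For regular languages, pumping always works.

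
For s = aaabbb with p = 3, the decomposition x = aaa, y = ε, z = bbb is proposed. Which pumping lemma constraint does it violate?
Violated: |y| > 0

The decomposition x = aaa, y = ε, z = bbb for s = aaabbb with p = 3
violates the constraint: |y| > 0

|y| = 0, but the pumping lemma requires |y| > 0 (y must be non-empty).

Pumping lemma constraints:
1. xyz = s (decomposition is valid)
2. |xy| ≤ p
3. |y| > 0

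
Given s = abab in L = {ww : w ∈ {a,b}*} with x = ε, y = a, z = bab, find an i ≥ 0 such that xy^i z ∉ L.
i = 3

xy³z = ε · aaa · bab = aaabab; aaabab has length 6; its halves are aaa and bab, which differ, so it is not in L.
(Other choices also work, e.g. i = 0, 2; only i = 1 is guaranteed to stay in L since xy¹z = s.)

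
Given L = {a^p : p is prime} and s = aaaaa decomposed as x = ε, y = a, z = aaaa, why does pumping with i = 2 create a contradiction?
xy²z = aaaaaa ∉ L

Pumping with i = 2 replaces y = a by y² = aa:
- Original: s = xyz = aaaaa; aaaaa has length 5, which is prime, so it is in L
- Pumped: xy²z = ε · aa · aaaa = aaaaaa
- aaaaaa has length 6 = 2 × 3, which is not prime, so it is not in L

The pumping lemma would require xy²z ∈ L, so this decomposition yields a contradiction.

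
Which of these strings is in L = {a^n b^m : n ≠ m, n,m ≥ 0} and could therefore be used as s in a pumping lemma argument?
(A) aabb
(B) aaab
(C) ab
(B) aaab

The pumping lemma is applied to a string s that lies in L, so first check membership of each option:
- (A) aabb = a^2 b^2 has n = m = 2, so it is not in L ✗
- (B) aaab = a^3 b^1 with 3 ≠ 1, so it is in L ✓
- (C) ab = a^1 b^1 has n = m = 1, so it is not in L ✗

Only (B) aaab is in L, so it is the only candidate that could play the role of s.
(In a complete proof one picks s in terms of the pumping length p so that |s| ≥ p is guaranteed; a fixed string like aaab illustrates the shape of such an s.)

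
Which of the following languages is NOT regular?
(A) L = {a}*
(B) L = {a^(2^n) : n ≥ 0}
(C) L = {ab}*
(B) {a^(2^n) : n ≥ 0}

(B) L = {a^(2^n) : n ≥ 0} is NOT regular.

The pumping lemma can be used to prove this:
After pumping, length is no longer a power of 2

The other languages are regular because they can be recognized by finite automata.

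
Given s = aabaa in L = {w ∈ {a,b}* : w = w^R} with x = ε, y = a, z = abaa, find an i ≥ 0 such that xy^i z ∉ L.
i = 2

xy²z = ε · aa · abaa = aaabaa; aaabaa reversed is aabaaa ≠ aaabaa, so it is not a palindrome and is not in L.
(Other choices also work, e.g. i = 0, 3; only i = 1 is guaranteed to stay in L since xy¹z = s.)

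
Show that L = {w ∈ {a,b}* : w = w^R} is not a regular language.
Assume for contradiction that L is regular, and let p ≥ 1 be the pumping length given by the pumping lemma.
Choose s = a^p b a^p. Then s ∈ L (it reads the same in both directions) and |s| = 2p + 1 ≥ p.
By the pumping lemma, s = xyz for some x, y, z with |xy| ≤ p, |y| ≥ 1, and xy^i z ∈ L for every i ≥ 0.
Since |xy| ≤ p and the first p symbols of s are all a's, y = a^k for some k with 1 ≤ k ≤ p.

Take i = 0: xy⁰z = a^(p − k) b a^p.
Its reversal is a^p b a^(p − k). These differ because the block of a's before the unique b has length p − k in one and p in the other, and p − k ≠ p since k ≥ 1. So xy⁰z is not a palindrome, i.e. xy⁰z ∉ L.

This contradicts the pumping lemma, which requires xy^i z ∈ L for all i ≥ 0.
Hence L = {w ∈ {a,b}* : w = w^R} is not regular. ∎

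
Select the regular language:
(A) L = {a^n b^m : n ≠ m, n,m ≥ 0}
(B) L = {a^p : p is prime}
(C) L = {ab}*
(C) {ab}*

(C) L = {ab}* is regular.

This can be recognized by a finite automaton (DFA/NFA).
Regular expressions like {ab}* define regular languages.

The other choices are not regular:
- {a^n b^m : n ≠ m, n,m ≥ 0}: After pumping a's, we can make n = m
- {a^p : p is prime}: After pumping, the length becomes composite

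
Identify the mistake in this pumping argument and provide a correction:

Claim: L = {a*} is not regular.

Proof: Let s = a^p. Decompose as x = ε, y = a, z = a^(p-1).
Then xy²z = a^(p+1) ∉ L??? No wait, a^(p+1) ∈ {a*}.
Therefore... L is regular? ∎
Error: The proof attempts to show a*  is not regular, but a* IS regular!

Correction: a* is a regular language (recognized by a simple DFA with one accepting state and self-loop on 'a'). The pumping lemma can only prove non-regularity, not regularity. For regular languages, pumping always works.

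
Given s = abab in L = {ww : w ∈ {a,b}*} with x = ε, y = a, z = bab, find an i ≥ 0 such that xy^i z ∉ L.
i = 3

xy³z = ε · aaa · bab = aaabab; aaabab has length 6; its halves are aaa and bab, which differ, so it is not in L.
(Other choices also work, e.g. i = 0, 2; only i = 1 is guaranteed to stay in L since xy¹z = s.)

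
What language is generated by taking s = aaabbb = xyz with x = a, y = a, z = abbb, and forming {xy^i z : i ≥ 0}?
{xy^i z : i ≥ 0} = {a^(2+i) b^3 : i ≥ 0} = {aabbb, aaabbb, aaaabbb, ...}

With x = a, y = a, z = abbb: Starting with aaabbb and pumping the second 'a', we get strings with 2+i a's followed by 3 b's for i = 0, 1, 2, ...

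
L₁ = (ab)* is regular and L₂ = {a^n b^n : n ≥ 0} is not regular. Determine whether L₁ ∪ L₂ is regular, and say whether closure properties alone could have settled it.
No — L₁ ∪ L₂ is not regular.

Let U = (ab)* ∪ {a^n b^n}. If U were regular, then U ∩ aa*bb* would be regular (closure under intersection with a regular language). But (ab)* ∩ aa*bb* = {ab} and {a^n b^n} ∩ aa*bb* = {a^n b^n : n ≥ 1}, so U ∩ aa*bb* = {a^n b^n : n ≥ 1}, which is not regular. Hence U is not regular.

Note that the bare facts "L₁ regular, L₂ non-regular" do not settle the question by themselves: the closure of regular languages under ∪, ∩, complement and difference applies only when BOTH operands are regular. With a non-regular operand the result can come out regular or non-regular depending on the specific languages, so one has to work out L₁ ∪ L₂ for this particular pair, as above.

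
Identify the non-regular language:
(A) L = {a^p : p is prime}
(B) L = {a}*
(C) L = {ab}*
(A) {a^p : p is prime}

(A) L = {a^p : p is prime} is NOT regular.

The pumping lemma can be used to prove this:
After pumping, the length becomes composite

The other languages are regular because they can be recognized by finite automata.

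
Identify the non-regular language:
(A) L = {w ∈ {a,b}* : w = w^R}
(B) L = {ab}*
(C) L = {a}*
(A) {w ∈ {a,b}* : w = w^R}

(A) L = {w ∈ {a,b}* : w = w^R} is NOT regular.

The pumping lemma can be used to prove this:
After pumping, the string is no longer symmetric

The other languages are regular because they can be recognized by finite automata.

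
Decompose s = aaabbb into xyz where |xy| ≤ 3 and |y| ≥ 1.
x = 'a', y = 'aa', z = 'bbb'

For s = aaabbb and p = 3, one valid decomposition is:
- x = 'a' (length 1)
- y = 'aa' (length 2)
- z = 'bbb' (length 3)

Verification:
- xyz = 'a' + 'aa' + 'bbb' = aaabbb ✓
- |xy| = 3 ≤ 3 ✓
- |y| = 2 > 0 ✓

All pumping lemma constraints are satisfied.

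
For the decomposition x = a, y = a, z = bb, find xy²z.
aaabb

Given x = 'a', y = 'a', z = 'bb' and i = 2:

xy^2z = x + y·y·...·y (2 times) + z
       = 'a' + 'a'^2 + 'bb'
       = 'a' + 'aa' + 'bb'
       = 'aaabb'

The pumped string is 'aaabb' with length 5.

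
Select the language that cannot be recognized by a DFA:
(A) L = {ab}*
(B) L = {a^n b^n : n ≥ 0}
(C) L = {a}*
(B) {a^n b^n : n ≥ 0}

(B) L = {a^n b^n : n ≥ 0} is NOT regular.

The pumping lemma can be used to prove this:
After pumping, the number of a's and b's become unequal

The other languages are regular because they can be recognized by finite automata.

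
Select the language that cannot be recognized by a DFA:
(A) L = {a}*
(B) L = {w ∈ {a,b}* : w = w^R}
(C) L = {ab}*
(B) {w ∈ {a,b}* : w = w^R}

(B) L = {w ∈ {a,b}* : w = w^R} is NOT regular.

The pumping lemma can be used to prove this:
After pumping, the string is no longer symmetric

The other languages are regular because they can be recognized by finite automata.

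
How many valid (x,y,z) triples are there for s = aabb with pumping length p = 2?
3

For s = 'aabb' with pumping length p = 2:

Constraints: |xy| ≤ 2, |y| > 0

Valid decompositions (|xy| ≤ p, |y| ≥ 1):
  • x='', y='a', z='abb'
  • x='a', y='a', z='bb'
  • x='', y='aa', z='bb'

Total count: 3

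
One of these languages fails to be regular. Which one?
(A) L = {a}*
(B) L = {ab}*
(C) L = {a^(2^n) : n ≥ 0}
(C) {a^(2^n) : n ≥ 0}

(C) L = {a^(2^n) : n ≥ 0} is NOT regular.

The pumping lemma can be used to prove this:
After pumping, length is no longer a power of 2

The other languages are regular because they can be recognized by finite automata.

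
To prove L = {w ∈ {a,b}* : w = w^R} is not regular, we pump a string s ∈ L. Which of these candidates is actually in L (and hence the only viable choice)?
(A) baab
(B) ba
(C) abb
(A) baab

The pumping lemma is applied to a string s that lies in L, so first check membership of each option:
- (A) baab reversed is baab, the same string, so it is a palindrome and is in L ✓
- (B) ba reversed is ab ≠ ba, so it is not a palindrome and is not in L ✗
- (C) abb reversed is bba ≠ abb, so it is not a palindrome and is not in L ✗

Only (A) baab is in L, so it is the only candidate that could play the role of s.
(In a complete proof one picks s in terms of the pumping length p so that |s| ≥ p is guaranteed; a fixed string like baab illustrates the shape of such an s.)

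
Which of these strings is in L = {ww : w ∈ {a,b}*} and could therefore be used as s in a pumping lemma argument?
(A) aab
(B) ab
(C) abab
(C) abab

The pumping lemma is applied to a string s that lies in L, so first check membership of each option:
- (A) aab has odd length 3, so it cannot be written as ww and is not in L ✗
- (B) ab has length 2; its halves are a and b, which differ, so it is not in L ✗
- (C) abab splits into halves ab · ab, which are equal, so it is in L (w = ab) ✓

Only (C) abab is in L, so it is the only candidate that could play the role of s.
(In a complete proof one picks s in terms of the pumping length p so that |s| ≥ p is guaranteed; a fixed string like abab illustrates the shape of such an s.)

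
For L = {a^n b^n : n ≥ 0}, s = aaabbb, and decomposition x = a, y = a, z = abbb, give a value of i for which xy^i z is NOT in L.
i = 3

xy³z = a · aaa · abbb = aaaaabbb; aaaaabbb has 5 a's and 3 b's; 5 ≠ 3, so it is not in L.
(Other choices also work, e.g. i = 0, 2; only i = 1 is guaranteed to stay in L since xy¹z = s.)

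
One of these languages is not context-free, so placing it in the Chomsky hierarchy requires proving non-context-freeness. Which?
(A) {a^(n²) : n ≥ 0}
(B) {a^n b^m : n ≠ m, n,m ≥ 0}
(A) {a^(n²) : n ≥ 0}

(A) {a^(n²) : n ≥ 0} requires the CFL pumping lemma.

- {a^n b^m : n ≠ m, n,m ≥ 0} is context-free (but not regular)
  • Can be shown non-regular with the regular pumping lemma
  • After pumping a's, we can make n = m

- {a^(n²) : n ≥ 0} is NOT context-free
  • Requires the CFL pumping lemma to prove
  • Gaps between squares grow unboundedly

The CFL pumping lemma is "stronger" in that it can prove non-membership
in the larger class of context-free languages.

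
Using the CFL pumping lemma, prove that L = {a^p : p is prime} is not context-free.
Assume for contradiction that L is context-free, and let p ≥ 1 be the pumping length given by the pumping lemma for CFLs.
Choose a prime q with q ≥ p and let s = a^q. Then s ∈ L and |s| = q ≥ p.
By the CFL pumping lemma, s = uvxyz for some u, v, x, y, z with |vxy| ≤ p, |vy| ≥ 1, and uv^i xy^i z ∈ L for every i ≥ 0.
All symbols are a's, so only lengths matter: let k = |vy|, with 1 ≤ k ≤ p. Then |uv^i xy^i z| = q + (i − 1)k.

Take i = q + 1: the length is q + qk = q(k + 1).
Both factors satisfy q ≥ 2 and k + 1 ≥ 2, so q(k + 1) is composite and uv^(q+1) xy^(q+1) z ∉ L.

This contradicts the CFL pumping lemma, which requires uv^i xy^i z ∈ L for all i ≥ 0.
Hence L = {a^p : p is prime} is not context-free. ∎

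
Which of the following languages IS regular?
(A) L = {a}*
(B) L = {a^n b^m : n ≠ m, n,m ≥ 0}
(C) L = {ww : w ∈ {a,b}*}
(A) {a}*

(A) L = {a}* is regular.

This can be recognized by a finite automaton (DFA/NFA).
Regular expressions like {a}* define regular languages.

The other choices are not regular:
- {ww : w ∈ {a,b}*}: After pumping, the two halves no longer match
- {a^n b^m : n ≠ m, n,m ≥ 0}: After pumping a's, we can make n = m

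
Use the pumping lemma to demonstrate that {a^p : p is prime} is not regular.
Assume for contradiction that L is regular, and let p ≥ 1 be the pumping length given by the pumping lemma.
Choose a prime q with q ≥ p (one exists because there are infinitely many primes) and let s = a^q. Then s ∈ L and |s| = q ≥ p.
By the pumping lemma, s = xyz for some x, y, z with |xy| ≤ p, |y| ≥ 1, and xy^i z ∈ L for every i ≥ 0.
Here y = a^k for some k with 1 ≤ k ≤ p, and xy^i z = a^(q + (i − 1)k) for every i ≥ 0.

Take i = q + 1: |xy^(q+1) z| = q + qk = q(k + 1).
Both factors satisfy q ≥ 2 and k + 1 ≥ 2, so q(k + 1) is composite, and xy^(q+1) z ∉ L.

This contradicts the pumping lemma, which requires xy^i z ∈ L for all i ≥ 0.
Hence L = {a^p : p is prime} is not regular. ∎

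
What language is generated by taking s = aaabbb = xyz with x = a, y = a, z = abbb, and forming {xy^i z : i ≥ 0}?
{xy^i z : i ≥ 0} = {a^(2+i) b^3 : i ≥ 0} = {aabbb, aaabbb, aaaabbb, ...}

With x = a, y = a, z = abbb: Starting with aaabbb and pumping the second 'a', we get strings with 2+i a's followed by 3 b's for i = 0, 1, 2, ...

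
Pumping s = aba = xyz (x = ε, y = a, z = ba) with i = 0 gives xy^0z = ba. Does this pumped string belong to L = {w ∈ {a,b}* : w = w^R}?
No

xy⁰z = ε · ε · ba = ba.
ba reversed is ab ≠ ba, so it is not a palindrome and is not in L.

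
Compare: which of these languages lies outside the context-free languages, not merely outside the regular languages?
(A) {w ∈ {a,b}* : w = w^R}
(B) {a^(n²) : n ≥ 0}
(B) {a^(n²) : n ≥ 0}

(B) {a^(n²) : n ≥ 0} requires the CFL pumping lemma.

- {w ∈ {a,b}* : w = w^R} is context-free (but not regular)
  • Can be shown non-regular with the regular pumping lemma
  • After pumping, the string is no longer symmetric

- {a^(n²) : n ≥ 0} is NOT context-free
  • Requires the CFL pumping lemma to prove
  • Gaps between squares grow unboundedly

The CFL pumping lemma is "stronger" in that it can prove non-membership
in the larger class of context-free languages.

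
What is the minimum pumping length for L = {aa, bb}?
p = 3

For a finite language L, the pumping lemma holds vacuously if p > max|s| for s ∈ L.

The longest string in L = {aa, bb} has length 2.
If p = 3, then no string s ∈ L has |s| ≥ p, so the condition is vacuously true.

The minimum pumping length is p = 3.

Why no smaller p works: for any p ≤ 2, the longest string s ∈ L has |s| = 2 ≥ p, so it would
have to be pumpable; but pumping up (i = 2, 3, ...) produces ever longer strings, which cannot all lie in the
finite language L. So the pumping property fails for every p ≤ 2.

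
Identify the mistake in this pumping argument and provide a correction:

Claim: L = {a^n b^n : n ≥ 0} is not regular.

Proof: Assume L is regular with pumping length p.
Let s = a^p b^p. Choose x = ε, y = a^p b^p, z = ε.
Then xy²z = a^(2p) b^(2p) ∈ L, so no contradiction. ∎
Error: The decomposition violates |xy| ≤ p. With y = a^p b^p, |xy| = |y| = 2p > p. (The proof also miscomputes xy²z, which would be a^p b^p a^p b^p rather than a^(2p) b^(2p), and it wrongly treats one harmless decomposition as settling the matter — the prover does not get to choose the decomposition.)

Correction: The pumping lemma requires |xy| ≤ p, and the argument must handle every decomposition satisfying |xy| ≤ p, |y| ≥ 1. Since s starts with p a's, any such y consists only of a's, say y = a^k with k ≥ 1. Then xy²z = a^(p+k) b^p has unequal numbers of a's and b's, so xy²z ∉ L — the required contradiction.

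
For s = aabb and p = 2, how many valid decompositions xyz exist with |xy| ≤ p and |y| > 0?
3

For s = 'aabb' with pumping length p = 2:

Constraints: |xy| ≤ 2, |y| > 0

Valid decompositions (|xy| ≤ p, |y| ≥ 1):
  • x='', y='a', z='abb'
  • x='a', y='a', z='bb'
  • x='', y='aa', z='bb'

Total count: 3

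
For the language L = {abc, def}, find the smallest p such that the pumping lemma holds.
p = 4

For a finite language L, the pumping lemma holds vacuously if p > max|s| for s ∈ L.

The longest string in L = {abc, def} has length 3.
If p = 4, then no string s ∈ L has |s| ≥ p, so the condition is vacuously true.

The minimum pumping length is p = 4.

Why no smaller p works: for any p ≤ 3, the longest string s ∈ L has |s| = 3 ≥ p, so it would
have to be pumpable; but pumping up (i = 2, 3, ...) produces ever longer strings, which cannot all lie in the
finite language L. So the pumping property fails for every p ≤ 3.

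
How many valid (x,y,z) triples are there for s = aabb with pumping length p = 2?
3

For s = 'aabb' with pumping length p = 2:

Constraints: |xy| ≤ 2, |y| > 0

Valid decompositions (|xy| ≤ p, |y| ≥ 1):
  • x='', y='a', z='abb'
  • x='a', y='a', z='bb'
  • x='', y='aa', z='bb'

Total count: 3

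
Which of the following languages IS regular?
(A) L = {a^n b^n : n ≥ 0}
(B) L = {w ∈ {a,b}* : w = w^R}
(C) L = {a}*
(C) {a}*

(C) L = {a}* is regular.

This can be recognized by a finite automaton (DFA/NFA).
Regular expressions like {a}* define regular languages.

The other choices are not regular:
- {a^n b^n : n ≥ 0}: After pumping, the number of a's and b's become unequal
- {w ∈ {a,b}* : w = w^R}: After pumping, the string is no longer symmetric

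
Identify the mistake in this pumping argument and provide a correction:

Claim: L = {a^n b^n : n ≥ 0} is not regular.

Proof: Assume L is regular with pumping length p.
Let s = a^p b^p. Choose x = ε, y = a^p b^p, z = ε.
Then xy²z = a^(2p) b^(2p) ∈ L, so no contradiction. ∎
Error: The decomposition violates |xy| ≤ p. With y = a^p b^p, |xy| = |y| = 2p > p. (The proof also miscomputes xy²z, which would be a^p b^p a^p b^p rather than a^(2p) b^(2p), and it wrongly treats one harmless decomposition as settling the matter — the prover does not get to choose the decomposition.)

Correction: The pumping lemma requires |xy| ≤ p, and the argument must handle every decomposition satisfying |xy| ≤ p, |y| ≥ 1. Since s starts with p a's, any such y consists only of a's, say y = a^k with k ≥ 1. Then xy²z = a^(p+k) b^p has unequal numbers of a's and b's, so xy²z ∉ L — the required contradiction.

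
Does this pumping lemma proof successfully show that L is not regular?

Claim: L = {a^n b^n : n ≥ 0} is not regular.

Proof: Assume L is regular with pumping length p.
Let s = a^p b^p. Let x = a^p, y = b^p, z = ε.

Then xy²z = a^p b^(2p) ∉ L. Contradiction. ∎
The proof is INCORRECT.

Error: The decomposition violates |xy| ≤ p.
With x = a^p and y = b^p, we have |xy| = 2p > p.
The pumping lemma requires |xy| ≤ p, so y must be within the first p characters.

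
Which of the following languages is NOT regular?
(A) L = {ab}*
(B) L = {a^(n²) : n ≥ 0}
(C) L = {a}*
(B) {a^(n²) : n ≥ 0}

(B) L = {a^(n²) : n ≥ 0} is NOT regular.

The pumping lemma can be used to prove this:
After pumping, length is no longer a perfect square

The other languages are regular because they can be recognized by finite automata.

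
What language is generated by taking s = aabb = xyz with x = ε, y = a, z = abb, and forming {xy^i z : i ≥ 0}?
{xy^i z : i ≥ 0} = {a^(i+1) b^2 : i ≥ 0} = {abb, aabb, aaabb, ...}

With x = ε, y = a, z = abb: Starting with aabb and pumping the first 'a' (z = abb keeps the second 'a'), we get strings with i+1 a's followed by 2 b's for i = 0, 1, 2, ...; note bb is not produced because z always contributes one a.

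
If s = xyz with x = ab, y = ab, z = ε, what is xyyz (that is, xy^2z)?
ababab

Given x = 'ab', y = 'ab', z = '' and i = 2:

xy^2z = x + y·y·...·y (2 times) + z
       = 'ab' + 'ab'^2 + ''
       = 'ab' + 'abab' + ''
       = 'ababab'

The pumped string is 'ababab' with length 6.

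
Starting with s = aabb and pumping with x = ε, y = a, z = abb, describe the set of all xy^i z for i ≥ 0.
{xy^i z : i ≥ 0} = {a^(i+1) b^2 : i ≥ 0} = {abb, aabb, aaabb, ...}

With x = ε, y = a, z = abb: Starting with aabb and pumping the first 'a' (z = abb keeps the second 'a'), we get strings with i+1 a's followed by 2 b's for i = 0, 1, 2, ...; note bb is not produced because z always contributes one a.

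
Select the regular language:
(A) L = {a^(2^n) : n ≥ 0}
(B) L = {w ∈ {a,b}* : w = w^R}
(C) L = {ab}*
(C) {ab}*

(C) L = {ab}* is regular.

This can be recognized by a finite automaton (DFA/NFA).
Regular expressions like {ab}* define regular languages.

The other choices are not regular:
- {w ∈ {a,b}* : w = w^R}: After pumping, the string is no longer symmetric
- {a^(2^n) : n ≥ 0}: After pumping, length is no longer a power of 2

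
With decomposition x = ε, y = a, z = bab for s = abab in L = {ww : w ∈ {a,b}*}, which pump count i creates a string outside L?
i = 0

xy⁰z = ε · ε · bab = bab; bab has odd length 3, so it cannot be written as ww and is not in L.
(Other choices also work, e.g. i = 2, 3; only i = 1 is guaranteed to stay in L since xy¹z = s.)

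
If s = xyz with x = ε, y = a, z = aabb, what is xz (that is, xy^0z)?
aabb

Given x = '', y = 'a', z = 'aabb' and i = 0:

xy^0z = x + y·y·...·y (0 times) + z
       = '' + 'a'^0 + 'aabb'
       = '' + '' + 'aabb'
       = 'aabb'

The pumped string is 'aabb' with length 4.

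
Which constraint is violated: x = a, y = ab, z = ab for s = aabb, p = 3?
Violated: xyz = s

The decomposition x = a, y = ab, z = ab for s = aabb with p = 3
violates the constraint: xyz = s

xyz = 'a' + 'ab' + 'ab' = 'aabab' ≠ 'aabb' = s. The decomposition doesn't reconstruct s.

Pumping lemma constraints:
1. xyz = s (decomposition is valid)
2. |xy| ≤ p
3. |y| > 0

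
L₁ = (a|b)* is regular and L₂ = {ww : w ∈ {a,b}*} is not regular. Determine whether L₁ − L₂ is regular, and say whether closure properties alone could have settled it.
No — L₁ − L₂ is not regular.

L₁ − L₂ is the complement of {ww} within {a,b}*. If it were regular, its complement {ww} would be regular as well (regular languages are closed under complement) — contradiction. So L₁ − L₂ is not regular.

Note that the bare facts "L₁ regular, L₂ non-regular" do not settle the question by themselves: the closure of regular languages under ∪, ∩, complement and difference applies only when BOTH operands are regular. With a non-regular operand the result can come out regular or non-regular depending on the specific languages, so one has to work out L₁ − L₂ for this particular pair, as above.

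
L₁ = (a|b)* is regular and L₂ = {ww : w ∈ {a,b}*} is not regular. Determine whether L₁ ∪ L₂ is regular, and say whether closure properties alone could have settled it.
Yes — L₁ ∪ L₂ is regular.

{ww} ⊆ (a|b)*, so L₁ ∪ L₂ = (a|b)*, which is regular.

Note that the bare facts "L₁ regular, L₂ non-regular" do not settle the question by themselves: the closure of regular languages under ∪, ∩, complement and difference applies only when BOTH operands are regular. With a non-regular operand the result can come out regular or non-regular depending on the specific languages, so one has to work out L₁ ∪ L₂ for this particular pair, as above.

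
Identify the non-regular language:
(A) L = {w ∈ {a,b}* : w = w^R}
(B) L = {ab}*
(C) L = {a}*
(A) {w ∈ {a,b}* : w = w^R}

(A) L = {w ∈ {a,b}* : w = w^R} is NOT regular.

The pumping lemma can be used to prove this:
After pumping, the string is no longer symmetric

The other languages are regular because they can be recognized by finite automata.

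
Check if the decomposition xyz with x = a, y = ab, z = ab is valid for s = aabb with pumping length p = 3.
Violated: xyz = s

The decomposition x = a, y = ab, z = ab for s = aabb with p = 3
violates the constraint: xyz = s

xyz = 'a' + 'ab' + 'ab' = 'aabab' ≠ 'aabb' = s. The decomposition doesn't reconstruct s.

Pumping lemma constraints:
1. xyz = s (decomposition is valid)
2. |xy| ≤ p
3. |y| > 0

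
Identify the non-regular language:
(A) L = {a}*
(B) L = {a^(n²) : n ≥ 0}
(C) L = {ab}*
(B) {a^(n²) : n ≥ 0}

(B) L = {a^(n²) : n ≥ 0} is NOT regular.

The pumping lemma can be used to prove this:
After pumping, length is no longer a perfect square

The other languages are regular because they can be recognized by finite automata.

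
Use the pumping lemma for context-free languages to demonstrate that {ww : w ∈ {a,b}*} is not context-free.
Assume for contradiction that L is context-free, and let p ≥ 1 be the pumping length given by the pumping lemma for CFLs.
Choose s = a^p b^p a^p b^p. Then s ∈ L (take w = a^p b^p) and |s| = 4p ≥ p.
By the CFL pumping lemma, s = uvxyz for some u, v, x, y, z with |vxy| ≤ p, |vy| ≥ 1, and uv^i xy^i z ∈ L for every i ≥ 0.

Write s as four blocks A₁ B₁ A₂ B₂ with A₁ = A₂ = a^p and B₁ = B₂ = b^p. Since |vxy| ≤ p, the window vxy lies inside at most two adjacent blocks. Take i = 0 and let t = uxz, so |t| = 4p − |vy| with 1 ≤ |vy| ≤ p. If |t| is odd, t ∉ L immediately, so assume |vy| is even (hence |vy| ≥ 2) and |t|/2 = 2p − |vy|/2, which satisfies p ≤ |t|/2 ≤ 2p − 1.

Case 1 (vxy inside A₁B₁): t = a^(p−j) b^(p−l) a^p b^p with j + l = |vy|. The second half of t has length < 2p, so it is a suffix of the trailing a^p b^p and ends in b; the first half is a^(p−j) b^(p−l) a^((j+l)/2), which ends in a because (j+l)/2 ≥ 1. The halves differ, so t ∉ L.

Case 2 (vxy inside B₁A₂, straddling the middle): t = a^p b^(p−j) a^(p−l) b^p with j + l = |vy|. If t = ww, then w is a prefix of t of length ≥ p, so w begins with a^p; and w is a suffix of t of length ≥ p, so w ends with b^p. That forces |w| ≥ 2p, contradicting |w| = |t|/2 ≤ 2p − 1. So t ∉ L.

Case 3 (vxy inside A₂B₂): t = a^p b^p a^(p−j) b^(p−l) with j + l = |vy|. The first half of t is a prefix of a^p b^p, so it begins with a; the second half is b^((j+l)/2) a^(p−j) b^(p−l), which begins with b. The halves differ, so t ∉ L.

In every case uv⁰xy⁰z = uxz ∉ L.

This contradicts the CFL pumping lemma, which requires uv^i xy^i z ∈ L for all i ≥ 0.
Hence L = {ww : w ∈ {a,b}*} is not context-free. ∎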